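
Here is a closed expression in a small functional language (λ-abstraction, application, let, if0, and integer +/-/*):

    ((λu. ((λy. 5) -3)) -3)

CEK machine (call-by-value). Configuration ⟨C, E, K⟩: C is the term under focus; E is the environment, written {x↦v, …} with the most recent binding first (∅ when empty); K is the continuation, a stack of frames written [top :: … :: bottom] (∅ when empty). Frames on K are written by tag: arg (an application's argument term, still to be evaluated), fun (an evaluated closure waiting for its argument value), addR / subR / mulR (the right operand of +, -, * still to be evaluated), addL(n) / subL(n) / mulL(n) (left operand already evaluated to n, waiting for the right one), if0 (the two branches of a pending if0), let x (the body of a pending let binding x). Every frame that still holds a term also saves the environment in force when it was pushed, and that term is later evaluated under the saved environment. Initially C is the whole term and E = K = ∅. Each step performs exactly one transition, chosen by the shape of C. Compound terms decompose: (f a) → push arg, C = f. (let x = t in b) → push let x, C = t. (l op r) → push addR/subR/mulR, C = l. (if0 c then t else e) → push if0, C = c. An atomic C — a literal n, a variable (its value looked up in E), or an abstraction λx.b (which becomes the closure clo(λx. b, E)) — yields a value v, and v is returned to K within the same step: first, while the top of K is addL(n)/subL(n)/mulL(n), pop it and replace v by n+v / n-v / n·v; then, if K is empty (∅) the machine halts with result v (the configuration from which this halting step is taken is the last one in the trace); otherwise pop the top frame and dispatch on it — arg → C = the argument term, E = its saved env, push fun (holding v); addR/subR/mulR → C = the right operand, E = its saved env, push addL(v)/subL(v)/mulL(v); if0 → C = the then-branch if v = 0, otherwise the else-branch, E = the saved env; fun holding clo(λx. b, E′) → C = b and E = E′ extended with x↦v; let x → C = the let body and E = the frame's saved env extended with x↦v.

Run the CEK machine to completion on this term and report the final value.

Answer: 5

Machine steps:
0. ⟨C=((λu. ((λy. 5) -3)) -3); E=∅; K=∅⟩
1. ⟨C=(λu. ((λy. 5) -3)); E=∅; K=[arg]⟩
2. ⟨C=-3; E=∅; K=[fun]⟩
3. ⟨C=((λy. 5) -3); E={u↦-3}; K=∅⟩
4. ⟨C=(λy. 5); E={u↦-3}; K=[arg]⟩
5. ⟨C=-3; E={u↦-3}; K=[fun]⟩
6. ⟨C=5; E={y↦-3, u↦-3}; K=∅⟩
→ final value 5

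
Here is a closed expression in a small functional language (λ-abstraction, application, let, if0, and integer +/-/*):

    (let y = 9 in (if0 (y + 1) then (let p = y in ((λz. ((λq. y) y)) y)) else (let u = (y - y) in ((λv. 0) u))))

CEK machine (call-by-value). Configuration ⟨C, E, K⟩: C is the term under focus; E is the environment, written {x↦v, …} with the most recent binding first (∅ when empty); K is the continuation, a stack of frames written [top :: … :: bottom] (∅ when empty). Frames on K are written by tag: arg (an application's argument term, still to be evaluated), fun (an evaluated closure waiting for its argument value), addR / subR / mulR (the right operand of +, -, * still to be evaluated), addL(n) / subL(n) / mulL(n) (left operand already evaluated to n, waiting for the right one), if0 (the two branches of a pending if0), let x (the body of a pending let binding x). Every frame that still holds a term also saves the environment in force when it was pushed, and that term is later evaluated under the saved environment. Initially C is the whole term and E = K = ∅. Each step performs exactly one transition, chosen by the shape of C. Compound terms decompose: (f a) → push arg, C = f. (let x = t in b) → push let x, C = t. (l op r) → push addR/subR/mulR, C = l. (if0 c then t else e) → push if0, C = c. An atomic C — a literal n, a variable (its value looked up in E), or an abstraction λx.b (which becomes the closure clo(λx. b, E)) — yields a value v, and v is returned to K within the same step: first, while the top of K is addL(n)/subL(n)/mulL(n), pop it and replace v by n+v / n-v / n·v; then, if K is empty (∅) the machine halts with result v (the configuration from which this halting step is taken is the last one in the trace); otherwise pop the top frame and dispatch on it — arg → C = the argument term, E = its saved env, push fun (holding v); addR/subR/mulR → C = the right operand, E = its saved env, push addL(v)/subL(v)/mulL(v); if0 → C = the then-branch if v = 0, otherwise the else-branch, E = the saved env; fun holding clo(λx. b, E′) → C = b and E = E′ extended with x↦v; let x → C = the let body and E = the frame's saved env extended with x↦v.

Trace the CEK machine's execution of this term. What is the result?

Answer: 0

Execution trace:
0. <C=(let y = 9 in (if0 (y + 1) then (let p = y in ((λz. ((λq. y) y)) y)) else (let u = (y - y) in ((λv. 0) u)))), E=∅, K=∅>
1. <C=9, E=∅, K=[let y]>
2. <C=(if0 (y + 1) then (let p = y in ((λz. ((λq. y) y)) y)) else (let u = (y - y) in ((λv. 0) u))), E={y↦9}, K=∅>
3. <C=(y + 1), E={y↦9}, K=[if0]>
4. <C=y, E={y↦9}, K=[addR :: if0]>
5. <C=1, E={y↦9}, K=[addL(9) :: if0]>
6. <C=(let u = (y - y) in ((λv. 0) u)), E={y↦9}, K=∅>
7. <C=(y - y), E={y↦9}, K=[let u]>
8. <C=y, E={y↦9}, K=[subR :: let u]>
9. <C=y, E={y↦9}, K=[subL(9) :: let u]>
10. <C=((λv. 0) u), E={u↦0, y↦9}, K=∅>
11. <C=(λv. 0), E={u↦0, y↦9}, K=[arg]>
12. <C=u, E={u↦0, y↦9}, K=[fun]>
13. <C=0, E={v↦0, u↦0, y↦9}, K=∅>
→ final value 0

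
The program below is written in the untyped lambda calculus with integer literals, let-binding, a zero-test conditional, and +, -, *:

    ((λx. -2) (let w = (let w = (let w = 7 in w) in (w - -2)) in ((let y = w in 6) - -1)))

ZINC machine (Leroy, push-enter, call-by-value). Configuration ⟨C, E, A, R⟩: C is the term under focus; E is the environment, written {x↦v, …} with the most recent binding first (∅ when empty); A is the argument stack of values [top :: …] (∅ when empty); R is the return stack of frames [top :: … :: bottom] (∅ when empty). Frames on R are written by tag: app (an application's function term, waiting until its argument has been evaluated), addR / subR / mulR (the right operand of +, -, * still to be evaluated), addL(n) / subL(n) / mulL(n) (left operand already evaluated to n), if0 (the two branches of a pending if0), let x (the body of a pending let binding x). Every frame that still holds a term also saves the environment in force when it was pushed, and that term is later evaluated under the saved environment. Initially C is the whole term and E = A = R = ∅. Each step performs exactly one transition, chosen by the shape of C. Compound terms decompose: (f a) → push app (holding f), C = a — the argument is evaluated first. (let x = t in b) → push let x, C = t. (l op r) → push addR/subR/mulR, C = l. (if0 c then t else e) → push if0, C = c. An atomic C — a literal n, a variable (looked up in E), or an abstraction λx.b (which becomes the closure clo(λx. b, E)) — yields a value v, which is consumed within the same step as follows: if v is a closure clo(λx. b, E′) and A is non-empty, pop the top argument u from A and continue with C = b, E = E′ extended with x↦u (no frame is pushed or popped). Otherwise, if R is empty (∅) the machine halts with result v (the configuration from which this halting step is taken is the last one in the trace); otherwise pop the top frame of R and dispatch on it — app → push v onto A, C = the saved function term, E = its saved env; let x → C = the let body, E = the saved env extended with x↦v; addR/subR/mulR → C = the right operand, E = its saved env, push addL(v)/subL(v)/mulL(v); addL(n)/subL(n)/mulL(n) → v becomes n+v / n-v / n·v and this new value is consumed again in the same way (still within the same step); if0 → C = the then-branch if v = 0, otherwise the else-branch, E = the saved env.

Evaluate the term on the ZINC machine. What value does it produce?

Answer: -2

Execution trace:
t=0: <C=((λx. -2) (let w = (let w = (let w = 7 in w) in (w - -2)) in ((let y = w in 6) - -1))), E=∅, A=∅, R=∅>
t=1: <C=(let w = (let w = (let w = 7 in w) in (w - -2)) in ((let y = w in 6) - -1)), E=∅, A=∅, R=[app]>
t=2: <C=(let w = (let w = 7 in w) in (w - -2)), E=∅, A=∅, R=[let w :: app]>
t=3: <C=(let w = 7 in w), E=∅, A=∅, R=[let w :: let w :: app]>
t=4: <C=7, E=∅, A=∅, R=[let w :: let w :: let w :: app]>
t=5: <C=w, E={w↦7}, A=∅, R=[let w :: let w :: app]>
t=6: <C=(w - -2), E={w↦7}, A=∅, R=[let w :: app]>
t=7: <C=w, E={w↦7}, A=∅, R=[subR :: let w :: app]>
t=8: <C=-2, E={w↦7}, A=∅, R=[subL(7) :: let w :: app]>
t=9: <C=((let y = w in 6) - -1), E={w↦9}, A=∅, R=[app]>
t=10: <C=(let y = w in 6), E={w↦9}, A=∅, R=[subR :: app]>
t=11: <C=w, E={w↦9}, A=∅, R=[let y :: subR :: app]>
t=12: <C=6, E={y↦9, w↦9}, A=∅, R=[subR :: app]>
t=13: <C=-1, E={w↦9}, A=∅, R=[subL(6) :: app]>
t=14: <C=(λx. -2), E=∅, A=[7], R=∅>
t=15: <C=-2, E={x↦7}, A=∅, R=∅>
→ final value -2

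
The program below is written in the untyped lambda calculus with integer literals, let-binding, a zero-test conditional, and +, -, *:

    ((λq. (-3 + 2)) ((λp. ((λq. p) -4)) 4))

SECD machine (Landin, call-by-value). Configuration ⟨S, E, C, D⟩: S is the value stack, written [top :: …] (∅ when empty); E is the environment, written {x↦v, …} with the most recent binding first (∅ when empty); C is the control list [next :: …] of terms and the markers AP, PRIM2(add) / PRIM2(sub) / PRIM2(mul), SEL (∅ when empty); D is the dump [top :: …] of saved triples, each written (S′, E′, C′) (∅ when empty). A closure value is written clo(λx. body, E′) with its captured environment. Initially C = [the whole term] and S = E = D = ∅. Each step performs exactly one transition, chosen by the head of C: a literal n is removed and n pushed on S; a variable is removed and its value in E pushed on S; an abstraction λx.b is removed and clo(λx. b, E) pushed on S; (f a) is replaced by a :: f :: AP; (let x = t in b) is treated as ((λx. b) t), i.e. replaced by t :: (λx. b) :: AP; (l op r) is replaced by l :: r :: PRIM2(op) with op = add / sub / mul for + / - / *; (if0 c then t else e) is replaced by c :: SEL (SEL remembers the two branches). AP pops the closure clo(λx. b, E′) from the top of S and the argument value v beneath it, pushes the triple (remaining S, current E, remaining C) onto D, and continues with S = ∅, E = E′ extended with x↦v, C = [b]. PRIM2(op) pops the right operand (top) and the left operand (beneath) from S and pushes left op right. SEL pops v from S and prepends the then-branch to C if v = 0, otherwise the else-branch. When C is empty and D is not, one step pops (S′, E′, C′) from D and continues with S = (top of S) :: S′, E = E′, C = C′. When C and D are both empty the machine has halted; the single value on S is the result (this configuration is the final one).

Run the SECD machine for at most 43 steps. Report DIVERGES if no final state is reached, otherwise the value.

Answer: -1

Derivation:
t=0: [S=∅ | E=∅ | C=[((λq. (-3 + 2)) ((λp. ((λq. p) -4)) 4))] | D=∅]
t=1: [S=∅ | E=∅ | C=[((λp. ((λq. p) -4)) 4) :: (λq. (-3 + 2)) :: AP] | D=∅]
t=2: [S=∅ | E=∅ | C=[4 :: (λp. ((λq. p) -4)) :: AP :: (λq. (-3 + 2)) :: AP] | D=∅]
t=3: [S=[4] | E=∅ | C=[(λp. ((λq. p) -4)) :: AP :: (λq. (-3 + 2)) :: AP] | D=∅]
t=4: [S=[clo(λp. ((λq. p) -4), ∅) :: 4] | E=∅ | C=[AP :: (λq. (-3 + 2)) :: AP] | D=∅]
t=5: [S=∅ | E={p↦4} | C=[((λq. p) -4)] | D=[(∅, ∅, [(λq. (-3 + 2)) :: AP])]]
t=6: [S=∅ | E={p↦4} | C=[-4 :: (λq. p) :: AP] | D=[(∅, ∅, [(λq. (-3 + 2)) :: AP])]]
t=7: [S=[-4] | E={p↦4} | C=[(λq. p) :: AP] | D=[(∅, ∅, [(λq. (-3 + 2)) :: AP])]]
t=8: [S=[clo(λq. p, {p↦4}) :: -4] | E={p↦4} | C=[AP] | D=[(∅, ∅, [(λq. (-3 + 2)) :: AP])]]
t=9: [S=∅ | E={q↦-4, p↦4} | C=[p] | D=[(∅, {p↦4}, ∅) :: (∅, ∅, [(λq. (-3 + 2)) :: AP])]]
t=10: [S=[4] | E={q↦-4, p↦4} | C=∅ | D=[(∅, {p↦4}, ∅) :: (∅, ∅, [(λq. (-3 + 2)) :: AP])]]
t=11: [S=[4] | E={p↦4} | C=∅ | D=[(∅, ∅, [(λq. (-3 + 2)) :: AP])]]
t=12: [S=[4] | E=∅ | C=[(λq. (-3 + 2)) :: AP] | D=∅]
t=13: [S=[clo(λq. (-3 + 2), ∅) :: 4] | E=∅ | C=[AP] | D=∅]
t=14: [S=∅ | E={q↦4} | C=[(-3 + 2)] | D=[(∅, ∅, ∅)]]
t=15: [S=∅ | E={q↦4} | C=[-3 :: 2 :: PRIM2(add)] | D=[(∅, ∅, ∅)]]
t=16: [S=[-3] | E={q↦4} | C=[2 :: PRIM2(add)] | D=[(∅, ∅, ∅)]]
t=17: [S=[2 :: -3] | E={q↦4} | C=[PRIM2(add)] | D=[(∅, ∅, ∅)]]
t=18: [S=[-1] | E={q↦4} | C=∅ | D=[(∅, ∅, ∅)]]
t=19: [S=[-1] | E=∅ | C=∅ | D=∅]
→ final value -1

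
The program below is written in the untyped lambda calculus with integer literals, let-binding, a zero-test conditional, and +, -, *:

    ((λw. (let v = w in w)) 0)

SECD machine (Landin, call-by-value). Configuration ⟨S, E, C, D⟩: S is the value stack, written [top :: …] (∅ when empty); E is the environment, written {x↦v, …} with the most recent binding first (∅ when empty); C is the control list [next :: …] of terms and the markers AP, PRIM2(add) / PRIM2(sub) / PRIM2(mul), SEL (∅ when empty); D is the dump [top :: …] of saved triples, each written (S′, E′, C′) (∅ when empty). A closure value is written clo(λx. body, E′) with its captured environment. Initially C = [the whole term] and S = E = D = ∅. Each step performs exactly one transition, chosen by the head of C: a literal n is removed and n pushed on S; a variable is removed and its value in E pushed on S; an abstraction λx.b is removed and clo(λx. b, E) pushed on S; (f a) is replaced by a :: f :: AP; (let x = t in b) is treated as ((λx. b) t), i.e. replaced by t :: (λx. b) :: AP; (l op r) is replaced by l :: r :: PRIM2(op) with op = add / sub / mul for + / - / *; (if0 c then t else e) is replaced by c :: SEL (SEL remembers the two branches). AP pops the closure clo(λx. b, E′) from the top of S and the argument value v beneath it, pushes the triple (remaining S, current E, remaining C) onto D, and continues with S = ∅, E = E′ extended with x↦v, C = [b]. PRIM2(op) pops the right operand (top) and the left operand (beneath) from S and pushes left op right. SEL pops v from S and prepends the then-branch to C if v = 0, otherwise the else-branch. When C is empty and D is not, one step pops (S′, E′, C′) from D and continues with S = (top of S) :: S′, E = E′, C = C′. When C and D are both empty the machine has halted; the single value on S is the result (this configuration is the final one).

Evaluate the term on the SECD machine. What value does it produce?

Answer: 0

Execution trace:
t=0: ⟨S=∅; E=∅; C=[((λw. (let v = w in w)) 0)]; D=∅⟩
t=1: ⟨S=∅; E=∅; C=[0 :: (λw. (let v = w in w)) :: AP]; D=∅⟩
t=2: ⟨S=[0]; E=∅; C=[(λw. (let v = w in w)) :: AP]; D=∅⟩
t=3: ⟨S=[clo(λw. (let v = w in w), ∅) :: 0]; E=∅; C=[AP]; D=∅⟩
t=4: ⟨S=∅; E={w↦0}; C=[(let v = w in w)]; D=[(∅, ∅, ∅)]⟩
t=5: ⟨S=∅; E={w↦0}; C=[w :: (λv. w) :: AP]; D=[(∅, ∅, ∅)]⟩
t=6: ⟨S=[0]; E={w↦0}; C=[(λv. w) :: AP]; D=[(∅, ∅, ∅)]⟩
t=7: ⟨S=[clo(λv. w, {w↦0}) :: 0]; E={w↦0}; C=[AP]; D=[(∅, ∅, ∅)]⟩
t=8: ⟨S=∅; E={v↦0, w↦0}; C=[w]; D=[(∅, {w↦0}, ∅) :: (∅, ∅, ∅)]⟩
t=9: ⟨S=[0]; E={v↦0, w↦0}; C=∅; D=[(∅, {w↦0}, ∅) :: (∅, ∅, ∅)]⟩
t=10: ⟨S=[0]; E={w↦0}; C=∅; D=[(∅, ∅, ∅)]⟩
t=11: ⟨S=[0]; E=∅; C=∅; D=∅⟩
→ final value 0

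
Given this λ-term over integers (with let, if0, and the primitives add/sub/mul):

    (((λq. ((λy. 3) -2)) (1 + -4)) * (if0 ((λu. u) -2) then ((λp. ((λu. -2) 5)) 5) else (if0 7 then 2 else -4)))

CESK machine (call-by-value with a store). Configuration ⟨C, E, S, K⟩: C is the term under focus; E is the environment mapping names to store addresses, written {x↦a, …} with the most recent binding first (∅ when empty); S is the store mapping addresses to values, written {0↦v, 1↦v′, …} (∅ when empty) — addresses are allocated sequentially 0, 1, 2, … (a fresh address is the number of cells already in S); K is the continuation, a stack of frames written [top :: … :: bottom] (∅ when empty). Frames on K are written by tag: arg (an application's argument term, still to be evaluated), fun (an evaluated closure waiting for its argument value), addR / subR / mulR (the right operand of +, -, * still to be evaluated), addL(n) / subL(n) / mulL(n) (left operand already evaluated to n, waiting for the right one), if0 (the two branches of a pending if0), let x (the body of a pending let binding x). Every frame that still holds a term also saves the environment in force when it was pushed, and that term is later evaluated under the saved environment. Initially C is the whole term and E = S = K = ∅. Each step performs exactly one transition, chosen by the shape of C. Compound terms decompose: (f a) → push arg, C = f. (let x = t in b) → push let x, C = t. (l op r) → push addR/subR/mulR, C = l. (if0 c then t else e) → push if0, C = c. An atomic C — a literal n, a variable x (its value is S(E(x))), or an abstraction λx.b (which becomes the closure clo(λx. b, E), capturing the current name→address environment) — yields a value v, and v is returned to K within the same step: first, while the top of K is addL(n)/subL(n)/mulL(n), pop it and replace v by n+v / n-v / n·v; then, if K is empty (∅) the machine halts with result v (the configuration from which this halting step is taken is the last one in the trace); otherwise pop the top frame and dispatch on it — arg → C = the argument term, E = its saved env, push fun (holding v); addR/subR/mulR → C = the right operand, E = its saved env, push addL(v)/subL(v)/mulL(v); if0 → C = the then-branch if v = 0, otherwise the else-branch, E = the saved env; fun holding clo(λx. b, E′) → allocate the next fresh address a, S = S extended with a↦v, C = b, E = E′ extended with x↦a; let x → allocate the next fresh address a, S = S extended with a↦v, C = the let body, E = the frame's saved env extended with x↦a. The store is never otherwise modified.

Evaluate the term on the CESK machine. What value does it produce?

Answer: -12

Machine steps:
step 0: ⟨C=(((λq. ((λy. 3) -2)) (1 + -4)) * (if0 ((λu. u) -2) then ((λp. ((λu. -2) 5)) 5) else (if0 7 then 2 else -4))); E=∅; S=∅; K=∅⟩
step 1: ⟨C=((λq. ((λy. 3) -2)) (1 + -4)); E=∅; S=∅; K=[mulR]⟩
step 2: ⟨C=(λq. ((λy. 3) -2)); E=∅; S=∅; K=[arg :: mulR]⟩
step 3: ⟨C=(1 + -4); E=∅; S=∅; K=[fun :: mulR]⟩
step 4: ⟨C=1; E=∅; S=∅; K=[addR :: fun :: mulR]⟩
step 5: ⟨C=-4; E=∅; S=∅; K=[addL(1) :: fun :: mulR]⟩
step 6: ⟨C=((λy. 3) -2); E={q↦0}; S={0↦-3}; K=[mulR]⟩
step 7: ⟨C=(λy. 3); E={q↦0}; S={0↦-3}; K=[arg :: mulR]⟩
step 8: ⟨C=-2; E={q↦0}; S={0↦-3}; K=[fun :: mulR]⟩
step 9: ⟨C=3; E={y↦1, q↦0}; S={0↦-3, 1↦-2}; K=[mulR]⟩
step 10: ⟨C=(if0 ((λu. u) -2) then ((λp. ((λu. -2) 5)) 5) else (if0 7 then 2 else -4)); E=∅; S={0↦-3, 1↦-2}; K=[mulL(3)]⟩
step 11: ⟨C=((λu. u) -2); E=∅; S={0↦-3, 1↦-2}; K=[if0 :: mulL(3)]⟩
step 12: ⟨C=(λu. u); E=∅; S={0↦-3, 1↦-2}; K=[arg :: if0 :: mulL(3)]⟩
step 13: ⟨C=-2; E=∅; S={0↦-3, 1↦-2}; K=[fun :: if0 :: mulL(3)]⟩
step 14: ⟨C=u; E={u↦2}; S={0↦-3, 1↦-2, 2↦-2}; K=[if0 :: mulL(3)]⟩
step 15: ⟨C=(if0 7 then 2 else -4); E=∅; S={0↦-3, 1↦-2, 2↦-2}; K=[mulL(3)]⟩
step 16: ⟨C=7; E=∅; S={0↦-3, 1↦-2, 2↦-2}; K=[if0 :: mulL(3)]⟩
step 17: ⟨C=-4; E=∅; S={0↦-3, 1↦-2, 2↦-2}; K=[mulL(3)]⟩
→ final value -12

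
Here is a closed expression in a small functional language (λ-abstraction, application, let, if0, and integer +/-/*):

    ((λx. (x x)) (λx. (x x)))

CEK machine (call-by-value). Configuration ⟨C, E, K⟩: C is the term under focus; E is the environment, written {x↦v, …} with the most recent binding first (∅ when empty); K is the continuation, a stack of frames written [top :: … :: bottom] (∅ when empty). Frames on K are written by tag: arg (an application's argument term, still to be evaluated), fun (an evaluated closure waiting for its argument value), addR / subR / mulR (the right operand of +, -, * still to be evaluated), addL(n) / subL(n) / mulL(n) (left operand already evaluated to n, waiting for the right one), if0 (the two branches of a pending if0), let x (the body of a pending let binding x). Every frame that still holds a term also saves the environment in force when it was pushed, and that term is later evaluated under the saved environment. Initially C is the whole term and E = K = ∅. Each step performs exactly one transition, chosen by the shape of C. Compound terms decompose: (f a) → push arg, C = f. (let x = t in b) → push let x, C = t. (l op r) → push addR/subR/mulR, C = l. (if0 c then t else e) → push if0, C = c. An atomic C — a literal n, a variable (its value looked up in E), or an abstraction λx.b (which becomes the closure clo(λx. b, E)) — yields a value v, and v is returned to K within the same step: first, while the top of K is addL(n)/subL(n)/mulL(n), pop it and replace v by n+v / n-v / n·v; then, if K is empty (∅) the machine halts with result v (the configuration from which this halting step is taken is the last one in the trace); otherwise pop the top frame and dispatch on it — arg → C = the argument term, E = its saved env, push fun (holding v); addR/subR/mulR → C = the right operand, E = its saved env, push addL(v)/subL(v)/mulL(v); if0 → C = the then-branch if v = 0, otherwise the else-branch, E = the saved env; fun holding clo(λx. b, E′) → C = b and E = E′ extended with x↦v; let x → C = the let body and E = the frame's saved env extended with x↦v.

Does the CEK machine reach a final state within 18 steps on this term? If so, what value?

Answer: DIVERGES (no final state within 18 steps)

Execution trace:
step 0: <C=((λx. (x x)) (λx. (x x))), E=∅, K=∅>
step 1: <C=(λx. (x x)), E=∅, K=[arg]>
step 2: <C=(λx. (x x)), E=∅, K=[fun]>
step 3: <C=(x x), E={x↦clo(λx. (x x), ∅)}, K=∅>
step 4: <C=x, E={x↦clo(λx. (x x), ∅)}, K=[arg]>
step 5: <C=x, E={x↦clo(λx. (x x), ∅)}, K=[fun]>
… configuration repeats with period 3 (steps 3–5 recur indefinitely) …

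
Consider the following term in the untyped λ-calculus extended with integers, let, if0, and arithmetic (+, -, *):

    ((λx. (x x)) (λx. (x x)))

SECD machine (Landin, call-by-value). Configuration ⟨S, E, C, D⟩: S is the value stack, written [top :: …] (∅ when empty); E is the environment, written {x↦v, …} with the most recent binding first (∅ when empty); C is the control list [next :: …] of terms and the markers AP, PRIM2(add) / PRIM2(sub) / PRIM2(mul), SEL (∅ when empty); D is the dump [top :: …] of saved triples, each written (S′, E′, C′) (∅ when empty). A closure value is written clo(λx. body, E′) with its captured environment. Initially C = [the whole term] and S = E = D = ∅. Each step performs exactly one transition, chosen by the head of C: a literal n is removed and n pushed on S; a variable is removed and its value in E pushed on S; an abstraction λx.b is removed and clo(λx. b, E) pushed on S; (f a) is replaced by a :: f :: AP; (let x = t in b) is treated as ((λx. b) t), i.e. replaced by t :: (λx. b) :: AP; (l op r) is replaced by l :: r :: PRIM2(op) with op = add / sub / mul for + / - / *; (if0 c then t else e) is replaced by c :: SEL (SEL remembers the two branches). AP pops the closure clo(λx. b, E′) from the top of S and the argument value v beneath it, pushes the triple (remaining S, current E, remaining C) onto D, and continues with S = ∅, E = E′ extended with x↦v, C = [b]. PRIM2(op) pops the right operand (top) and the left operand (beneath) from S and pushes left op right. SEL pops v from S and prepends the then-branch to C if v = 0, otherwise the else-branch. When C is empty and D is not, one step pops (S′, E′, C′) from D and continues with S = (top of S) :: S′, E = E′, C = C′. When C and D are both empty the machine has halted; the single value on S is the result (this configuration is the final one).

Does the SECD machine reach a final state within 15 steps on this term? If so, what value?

0. ⟨S=∅; E=∅; C=[((λx. (x x)) (λx. (x x)))]; D=∅⟩
1. ⟨S=∅; E=∅; C=[(λx. (x x)) :: (λx. (x x)) :: AP]; D=∅⟩
2. ⟨S=[clo(λx. (x x), ∅)]; E=∅; C=[(λx. (x x)) :: AP]; D=∅⟩
3. ⟨S=[clo(λx. (x x), ∅) :: clo(λx. (x x), ∅)]; E=∅; C=[AP]; D=∅⟩
4. ⟨S=∅; E={x↦clo(λx. (x x), ∅)}; C=[(x x)]; D=[(∅, ∅, ∅)]⟩
5. ⟨S=∅; E={x↦clo(λx. (x x), ∅)}; C=[x :: x :: AP]; D=[(∅, ∅, ∅)]⟩
6. ⟨S=[clo(λx. (x x), ∅)]; E={x↦clo(λx. (x x), ∅)}; C=[x :: AP]; D=[(∅, ∅, ∅)]⟩
7. ⟨S=[clo(λx. (x x), ∅) :: clo(λx. (x x), ∅)]; E={x↦clo(λx. (x x), ∅)}; C=[AP]; D=[(∅, ∅, ∅)]⟩
8. ⟨S=∅; E={x↦clo(λx. (x x), ∅)}; C=[(x x)]; D=[(∅, {x↦clo(λx. (x x), ∅)}, ∅) :: (∅, ∅, ∅)]⟩
9. ⟨S=∅; E={x↦clo(λx. (x x), ∅)}; C=[x :: x :: AP]; D=[(∅, {x↦clo(λx. (x x), ∅)}, ∅) :: (∅, ∅, ∅)]⟩
10. ⟨S=[clo(λx. (x x), ∅)]; E={x↦clo(λx. (x x), ∅)}; C=[x :: AP]; D=[(∅, {x↦clo(λx. (x x), ∅)}, ∅) :: (∅, ∅, ∅)]⟩
11. ⟨S=[clo(λx. (x x), ∅) :: clo(λx. (x x), ∅)]; E={x↦clo(λx. (x x), ∅)}; C=[AP]; D=[(∅, {x↦clo(λx. (x x), ∅)}, ∅) :: (∅, ∅, ∅)]⟩
12. ⟨S=∅; E={x↦clo(λx. (x x), ∅)}; C=[(x x)]; D=[(∅, {x↦clo(λx. (x x), ∅)}, ∅) :: (∅, {x↦clo(λx. (x x), ∅)}, ∅) :: (∅, ∅, ∅)]⟩
13. ⟨S=∅; E={x↦clo(λx. (x x), ∅)}; C=[x :: x :: AP]; D=[(∅, {x↦clo(λx. (x x), ∅)}, ∅) :: (∅, {x↦clo(λx. (x x), ∅)}, ∅) :: (∅, ∅, ∅)]⟩
14. ⟨S=[clo(λx. (x x), ∅)]; E={x↦clo(λx. (x x), ∅)}; C=[x :: AP]; D=[(∅, {x↦clo(λx. (x x), ∅)}, ∅) :: (∅, {x↦clo(λx. (x x), ∅)}, ∅) :: (∅, ∅, ∅)]⟩
15. ⟨S=[clo(λx. (x x), ∅) :: clo(λx. (x x), ∅)]; E={x↦clo(λx. (x x), ∅)}; C=[AP]; D=[(∅, {x↦clo(λx. (x x), ∅)}, ∅) :: (∅, {x↦clo(λx. (x x), ∅)}, ∅) :: (∅, ∅, ∅)]⟩
→ 15 transitions taken and the configuration is still not final: no result within 15 steps

Answer: DIVERGES (no final state within 15 steps)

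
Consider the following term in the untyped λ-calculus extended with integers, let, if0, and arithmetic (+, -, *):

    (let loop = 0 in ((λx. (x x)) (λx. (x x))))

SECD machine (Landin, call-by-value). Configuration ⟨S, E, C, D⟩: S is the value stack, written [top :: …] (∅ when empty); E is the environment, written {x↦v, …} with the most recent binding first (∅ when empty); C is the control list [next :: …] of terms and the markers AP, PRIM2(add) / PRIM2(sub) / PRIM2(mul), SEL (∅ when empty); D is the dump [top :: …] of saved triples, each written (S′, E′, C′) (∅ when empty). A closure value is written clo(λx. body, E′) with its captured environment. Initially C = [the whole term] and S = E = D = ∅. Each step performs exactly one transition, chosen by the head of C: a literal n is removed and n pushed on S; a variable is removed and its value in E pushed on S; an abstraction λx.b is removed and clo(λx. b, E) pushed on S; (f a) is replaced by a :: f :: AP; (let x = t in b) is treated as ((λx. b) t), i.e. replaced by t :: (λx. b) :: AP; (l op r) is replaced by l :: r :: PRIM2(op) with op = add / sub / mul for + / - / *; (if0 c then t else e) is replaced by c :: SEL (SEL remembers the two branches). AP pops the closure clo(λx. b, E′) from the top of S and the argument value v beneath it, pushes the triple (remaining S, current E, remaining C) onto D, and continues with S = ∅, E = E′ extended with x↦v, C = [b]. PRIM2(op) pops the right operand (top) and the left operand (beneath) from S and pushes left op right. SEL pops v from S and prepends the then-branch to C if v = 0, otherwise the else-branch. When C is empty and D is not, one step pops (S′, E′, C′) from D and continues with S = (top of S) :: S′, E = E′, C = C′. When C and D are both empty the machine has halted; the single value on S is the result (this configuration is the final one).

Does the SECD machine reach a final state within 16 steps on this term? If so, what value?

Answer: DIVERGES (no final state within 16 steps)

Machine steps:
step 0: ⟨S=∅; E=∅; C=[(let loop = 0 in ((λx. (x x)) (λx. (x x))))]; D=∅⟩
step 1: ⟨S=∅; E=∅; C=[0 :: (λloop. ((λx. (x x)) (λx. (x x)))) :: AP]; D=∅⟩
step 2: ⟨S=[0]; E=∅; C=[(λloop. ((λx. (x x)) (λx. (x x)))) :: AP]; D=∅⟩
step 3: ⟨S=[clo(λloop. ((λx. (x x)) (λx. (x x))), ∅) :: 0]; E=∅; C=[AP]; D=∅⟩
step 4: ⟨S=∅; E={loop↦0}; C=[((λx. (x x)) (λx. (x x)))]; D=[(∅, ∅, ∅)]⟩
step 5: ⟨S=∅; E={loop↦0}; C=[(λx. (x x)) :: (λx. (x x)) :: AP]; D=[(∅, ∅, ∅)]⟩
step 6: ⟨S=[clo(λx. (x x), {loop↦0})]; E={loop↦0}; C=[(λx. (x x)) :: AP]; D=[(∅, ∅, ∅)]⟩
step 7: ⟨S=[clo(λx. (x x), {loop↦0}) :: clo(λx. (x x), {loop↦0})]; E={loop↦0}; C=[AP]; D=[(∅, ∅, ∅)]⟩
step 8: ⟨S=∅; E={x↦clo(λx. (x x), {loop↦0}), loop↦0}; C=[(x x)]; D=[(∅, {loop↦0}, ∅) :: (∅, ∅, ∅)]⟩
step 9: ⟨S=∅; E={x↦clo(λx. (x x), {loop↦0}), loop↦0}; C=[x :: x :: AP]; D=[(∅, {loop↦0}, ∅) :: (∅, ∅, ∅)]⟩
step 10: ⟨S=[clo(λx. (x x), {loop↦0})]; E={x↦clo(λx. (x x), {loop↦0}), loop↦0}; C=[x :: AP]; D=[(∅, {loop↦0}, ∅) :: (∅, ∅, ∅)]⟩
step 11: ⟨S=[clo(λx. (x x), {loop↦0}) :: clo(λx. (x x), {loop↦0})]; E={x↦clo(λx. (x x), {loop↦0}), loop↦0}; C=[AP]; D=[(∅, {loop↦0}, ∅) :: (∅, ∅, ∅)]⟩
step 12: ⟨S=∅; E={x↦clo(λx. (x x), {loop↦0}), loop↦0}; C=[(x x)]; D=[(∅, {x↦clo(λx. (x x), {loop↦0}), loop↦0}, ∅) :: (∅, {loop↦0}, ∅) :: (∅, ∅, ∅)]⟩
step 13: ⟨S=∅; E={x↦clo(λx. (x x), {loop↦0}), loop↦0}; C=[x :: x :: AP]; D=[(∅, {x↦clo(λx. (x x), {loop↦0}), loop↦0}, ∅) :: (∅, {loop↦0}, ∅) :: (∅, ∅, ∅)]⟩
step 14: ⟨S=[clo(λx. (x x), {loop↦0})]; E={x↦clo(λx. (x x), {loop↦0}), loop↦0}; C=[x :: AP]; D=[(∅, {x↦clo(λx. (x x), {loop↦0}), loop↦0}, ∅) :: (∅, {loop↦0}, ∅) :: (∅, ∅, ∅)]⟩
step 15: ⟨S=[clo(λx. (x x), {loop↦0}) :: clo(λx. (x x), {loop↦0})]; E={x↦clo(λx. (x x), {loop↦0}), loop↦0}; C=[AP]; D=[(∅, {x↦clo(λx. (x x), {loop↦0}), loop↦0}, ∅) :: (∅, {loop↦0}, ∅) :: (∅, ∅, ∅)]⟩
step 16: ⟨S=∅; E={x↦clo(λx. (x x), {loop↦0}), loop↦0}; C=[(x x)]; D=[(∅, {x↦clo(λx. (x x), {loop↦0}), loop↦0}, ∅) :: (∅, {x↦clo(λx. (x x), {loop↦0}), loop↦0}, ∅) :: (∅, {loop↦0}, ∅) :: (∅, ∅, ∅)]⟩
→ 16 transitions taken and the configuration is still not final: no result within 16 steps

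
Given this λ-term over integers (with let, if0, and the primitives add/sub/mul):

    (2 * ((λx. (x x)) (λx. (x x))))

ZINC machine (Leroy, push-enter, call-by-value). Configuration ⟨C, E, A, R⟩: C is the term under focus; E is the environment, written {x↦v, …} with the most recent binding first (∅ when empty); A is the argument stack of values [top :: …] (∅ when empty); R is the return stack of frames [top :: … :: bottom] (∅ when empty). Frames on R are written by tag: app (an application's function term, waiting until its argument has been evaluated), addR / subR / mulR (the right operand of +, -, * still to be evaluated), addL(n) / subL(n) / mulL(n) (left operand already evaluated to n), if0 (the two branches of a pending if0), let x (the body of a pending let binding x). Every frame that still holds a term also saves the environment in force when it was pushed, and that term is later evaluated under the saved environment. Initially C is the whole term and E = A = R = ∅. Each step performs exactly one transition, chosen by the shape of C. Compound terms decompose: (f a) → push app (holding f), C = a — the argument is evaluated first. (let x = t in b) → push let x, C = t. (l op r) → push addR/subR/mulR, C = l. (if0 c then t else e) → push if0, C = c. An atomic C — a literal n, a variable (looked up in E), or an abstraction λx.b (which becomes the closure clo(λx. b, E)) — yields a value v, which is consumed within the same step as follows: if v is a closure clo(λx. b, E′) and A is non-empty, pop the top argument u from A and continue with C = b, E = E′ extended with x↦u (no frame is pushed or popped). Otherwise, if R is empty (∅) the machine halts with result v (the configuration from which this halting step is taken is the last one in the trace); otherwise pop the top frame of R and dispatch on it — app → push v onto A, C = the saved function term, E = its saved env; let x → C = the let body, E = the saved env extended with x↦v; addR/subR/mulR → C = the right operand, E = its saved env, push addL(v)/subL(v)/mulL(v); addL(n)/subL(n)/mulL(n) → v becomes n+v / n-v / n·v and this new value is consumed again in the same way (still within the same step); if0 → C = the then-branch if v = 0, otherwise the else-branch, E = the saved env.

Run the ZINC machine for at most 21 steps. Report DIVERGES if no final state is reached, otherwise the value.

step 0: <C=(2 * ((λx. (x x)) (λx. (x x)))), E=∅, A=∅, R=∅>
step 1: <C=2, E=∅, A=∅, R=[mulR]>
step 2: <C=((λx. (x x)) (λx. (x x))), E=∅, A=∅, R=[mulL(2)]>
step 3: <C=(λx. (x x)), E=∅, A=∅, R=[app :: mulL(2)]>
step 4: <C=(λx. (x x)), E=∅, A=[clo(λx. (x x), ∅)], R=[mulL(2)]>
step 5: <C=(x x), E={x↦clo(λx. (x x), ∅)}, A=∅, R=[mulL(2)]>
step 6: <C=x, E={x↦clo(λx. (x x), ∅)}, A=∅, R=[app :: mulL(2)]>
step 7: <C=x, E={x↦clo(λx. (x x), ∅)}, A=[clo(λx. (x x), ∅)], R=[mulL(2)]>
… configuration repeats with period 3 (steps 5–7 recur indefinitely) …

Answer: DIVERGES (no final state within 21 steps)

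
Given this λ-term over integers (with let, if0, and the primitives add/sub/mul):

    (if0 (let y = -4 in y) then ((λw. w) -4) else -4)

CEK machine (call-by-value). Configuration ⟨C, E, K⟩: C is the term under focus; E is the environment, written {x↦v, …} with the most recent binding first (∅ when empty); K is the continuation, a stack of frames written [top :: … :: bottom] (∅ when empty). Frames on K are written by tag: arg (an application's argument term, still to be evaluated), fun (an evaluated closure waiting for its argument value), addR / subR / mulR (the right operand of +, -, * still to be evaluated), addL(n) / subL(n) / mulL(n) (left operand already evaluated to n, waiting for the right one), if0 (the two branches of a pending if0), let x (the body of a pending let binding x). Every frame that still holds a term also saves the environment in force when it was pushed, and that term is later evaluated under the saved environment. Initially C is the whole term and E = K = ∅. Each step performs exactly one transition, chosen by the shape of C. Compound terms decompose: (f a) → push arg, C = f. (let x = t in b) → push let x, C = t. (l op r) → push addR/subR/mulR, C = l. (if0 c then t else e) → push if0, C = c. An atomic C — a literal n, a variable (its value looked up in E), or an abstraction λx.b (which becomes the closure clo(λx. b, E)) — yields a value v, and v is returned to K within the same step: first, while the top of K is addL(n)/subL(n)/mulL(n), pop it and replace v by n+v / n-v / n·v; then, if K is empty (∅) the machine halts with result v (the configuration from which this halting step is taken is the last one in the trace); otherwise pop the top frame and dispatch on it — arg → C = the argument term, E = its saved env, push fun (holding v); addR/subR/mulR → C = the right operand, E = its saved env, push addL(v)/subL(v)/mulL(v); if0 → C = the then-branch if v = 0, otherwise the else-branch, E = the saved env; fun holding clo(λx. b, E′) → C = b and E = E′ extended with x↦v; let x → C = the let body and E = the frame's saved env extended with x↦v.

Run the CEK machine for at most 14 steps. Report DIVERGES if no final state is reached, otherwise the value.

step 0: [C=(if0 (let y = -4 in y) then ((λw. w) -4) else -4) | E=∅ | K=∅]
step 1: [C=(let y = -4 in y) | E=∅ | K=[if0]]
step 2: [C=-4 | E=∅ | K=[let y :: if0]]
step 3: [C=y | E={y↦-4} | K=[if0]]
step 4: [C=-4 | E=∅ | K=∅]
→ final value -4

Answer: -4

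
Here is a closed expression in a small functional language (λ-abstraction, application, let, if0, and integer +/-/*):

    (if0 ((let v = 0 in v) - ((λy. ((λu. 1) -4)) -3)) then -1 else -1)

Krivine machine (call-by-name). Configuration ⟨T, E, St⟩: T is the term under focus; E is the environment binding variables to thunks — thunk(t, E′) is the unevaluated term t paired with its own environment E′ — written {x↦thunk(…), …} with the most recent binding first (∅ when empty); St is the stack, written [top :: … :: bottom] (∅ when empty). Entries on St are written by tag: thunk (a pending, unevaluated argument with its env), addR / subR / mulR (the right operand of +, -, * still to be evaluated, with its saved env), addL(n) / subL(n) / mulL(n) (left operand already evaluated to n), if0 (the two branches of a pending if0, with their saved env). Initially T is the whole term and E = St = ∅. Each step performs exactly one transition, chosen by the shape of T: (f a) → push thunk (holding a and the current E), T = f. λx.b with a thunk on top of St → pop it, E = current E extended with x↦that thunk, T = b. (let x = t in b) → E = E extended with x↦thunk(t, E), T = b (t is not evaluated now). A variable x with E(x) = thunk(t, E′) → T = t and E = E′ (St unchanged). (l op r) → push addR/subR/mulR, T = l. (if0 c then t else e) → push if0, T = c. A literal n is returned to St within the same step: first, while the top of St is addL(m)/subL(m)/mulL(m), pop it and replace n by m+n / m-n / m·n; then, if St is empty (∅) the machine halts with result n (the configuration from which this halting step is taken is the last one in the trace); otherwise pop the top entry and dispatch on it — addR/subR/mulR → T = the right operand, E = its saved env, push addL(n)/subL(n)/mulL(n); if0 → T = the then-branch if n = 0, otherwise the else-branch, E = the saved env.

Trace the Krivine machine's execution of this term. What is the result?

[0] [T=(if0 ((let v = 0 in v) - ((λy. ((λu. 1) -4)) -3)) then -1 else -1) | E=∅ | St=∅]
[1] [T=((let v = 0 in v) - ((λy. ((λu. 1) -4)) -3)) | E=∅ | St=[if0]]
[2] [T=(let v = 0 in v) | E=∅ | St=[subR :: if0]]
[3] [T=v | E={v↦thunk(0, ∅)} | St=[subR :: if0]]
[4] [T=0 | E=∅ | St=[subR :: if0]]
[5] [T=((λy. ((λu. 1) -4)) -3) | E=∅ | St=[subL(0) :: if0]]
[6] [T=(λy. ((λu. 1) -4)) | E=∅ | St=[thunk :: subL(0) :: if0]]
[7] [T=((λu. 1) -4) | E={y↦thunk(-3, ∅)} | St=[subL(0) :: if0]]
[8] [T=(λu. 1) | E={y↦thunk(-3, ∅)} | St=[thunk :: subL(0) :: if0]]
[9] [T=1 | E={u↦thunk(-4, {y↦thunk(-3, ∅)}), y↦thunk(-3, ∅)} | St=[subL(0) :: if0]]
[10] [T=-1 | E=∅ | St=∅]
→ final value -1

Answer: -1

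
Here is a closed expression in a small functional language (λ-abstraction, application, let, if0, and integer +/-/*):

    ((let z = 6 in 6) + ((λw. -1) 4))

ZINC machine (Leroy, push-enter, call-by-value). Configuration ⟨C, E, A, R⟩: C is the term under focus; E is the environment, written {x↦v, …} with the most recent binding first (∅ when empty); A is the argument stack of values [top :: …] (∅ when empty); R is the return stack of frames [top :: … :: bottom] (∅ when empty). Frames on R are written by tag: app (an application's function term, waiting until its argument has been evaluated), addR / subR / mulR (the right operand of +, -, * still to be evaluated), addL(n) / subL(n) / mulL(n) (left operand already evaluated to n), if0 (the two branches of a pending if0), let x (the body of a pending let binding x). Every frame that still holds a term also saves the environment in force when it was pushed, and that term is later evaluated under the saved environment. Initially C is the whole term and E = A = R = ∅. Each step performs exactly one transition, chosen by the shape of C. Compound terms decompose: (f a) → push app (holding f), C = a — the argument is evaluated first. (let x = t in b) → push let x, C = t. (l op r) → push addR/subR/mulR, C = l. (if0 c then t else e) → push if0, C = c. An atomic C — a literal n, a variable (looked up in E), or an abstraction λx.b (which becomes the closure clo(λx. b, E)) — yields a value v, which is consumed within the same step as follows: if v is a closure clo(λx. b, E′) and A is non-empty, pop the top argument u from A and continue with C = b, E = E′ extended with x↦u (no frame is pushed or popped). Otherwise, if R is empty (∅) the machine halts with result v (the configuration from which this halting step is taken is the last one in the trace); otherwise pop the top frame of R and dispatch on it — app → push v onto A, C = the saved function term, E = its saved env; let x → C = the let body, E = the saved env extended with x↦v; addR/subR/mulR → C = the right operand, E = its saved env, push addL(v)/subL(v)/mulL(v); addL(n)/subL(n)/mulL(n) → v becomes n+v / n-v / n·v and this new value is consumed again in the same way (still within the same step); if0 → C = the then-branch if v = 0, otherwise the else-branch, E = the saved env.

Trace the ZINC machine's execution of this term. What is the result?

0. ⟨C=((let z = 6 in 6) + ((λw. -1) 4)); E=∅; A=∅; R=∅⟩
1. ⟨C=(let z = 6 in 6); E=∅; A=∅; R=[addR]⟩
2. ⟨C=6; E=∅; A=∅; R=[let z :: addR]⟩
3. ⟨C=6; E={z↦6}; A=∅; R=[addR]⟩
4. ⟨C=((λw. -1) 4); E=∅; A=∅; R=[addL(6)]⟩
5. ⟨C=4; E=∅; A=∅; R=[app :: addL(6)]⟩
6. ⟨C=(λw. -1); E=∅; A=[4]; R=[addL(6)]⟩
7. ⟨C=-1; E={w↦4}; A=∅; R=[addL(6)]⟩
→ final value 5

Answer: 5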